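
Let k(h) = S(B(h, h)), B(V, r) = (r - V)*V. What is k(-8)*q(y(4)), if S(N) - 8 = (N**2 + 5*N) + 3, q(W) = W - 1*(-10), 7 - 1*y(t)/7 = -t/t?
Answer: 726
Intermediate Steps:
y(t) = 56 (y(t) = 49 - (-7)*t/t = 49 - (-7) = 49 - 7*(-1) = 49 + 7 = 56)
B(V, r) = V*(r - V)
q(W) = 10 + W (q(W) = W + 10 = 10 + W)
S(N) = 11 + N**2 + 5*N (S(N) = 8 + ((N**2 + 5*N) + 3) = 8 + (3 + N**2 + 5*N) = 11 + N**2 + 5*N)
k(h) = 11 (k(h) = 11 + (h*(h - h))**2 + 5*(h*(h - h)) = 11 + (h*0)**2 + 5*(h*0) = 11 + 0**2 + 5*0 = 11 + 0 + 0 = 11)
k(-8)*q(y(4)) = 11*(10 + 56) = 11*66 = 726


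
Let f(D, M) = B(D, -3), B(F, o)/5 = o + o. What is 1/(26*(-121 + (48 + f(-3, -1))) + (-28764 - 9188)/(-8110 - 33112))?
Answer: -20611/55177282 ≈ -0.00037354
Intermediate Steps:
B(F, o) = 10*o (B(F, o) = 5*(o + o) = 5*(2*o) = 10*o)
f(D, M) = -30 (f(D, M) = 10*(-3) = -30)
1/(26*(-121 + (48 + f(-3, -1))) + (-28764 - 9188)/(-8110 - 33112)) = 1/(26*(-121 + (48 - 30)) + (-28764 - 9188)/(-8110 - 33112)) = 1/(26*(-121 + 18) - 37952/(-41222)) = 1/(26*(-103) - 37952*(-1/41222)) = 1/(-2678 + 18976/20611) = 1/(-55177282/20611) = -20611/55177282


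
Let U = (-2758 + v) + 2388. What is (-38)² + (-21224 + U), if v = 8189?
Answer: -11961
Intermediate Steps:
U = 7819 (U = (-2758 + 8189) + 2388 = 5431 + 2388 = 7819)
(-38)² + (-21224 + U) = (-38)² + (-21224 + 7819) = 1444 - 13405 = -11961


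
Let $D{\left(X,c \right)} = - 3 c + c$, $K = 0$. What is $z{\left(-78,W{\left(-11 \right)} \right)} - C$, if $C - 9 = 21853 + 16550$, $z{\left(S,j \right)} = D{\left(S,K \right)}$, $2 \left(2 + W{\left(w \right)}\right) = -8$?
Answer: $-38412$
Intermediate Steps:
$W{\left(w \right)} = -6$ ($W{\left(w \right)} = -2 + \frac{1}{2} \left(-8\right) = -2 - 4 = -6$)
$D{\left(X,c \right)} = - 2 c$
$z{\left(S,j \right)} = 0$ ($z{\left(S,j \right)} = \left(-2\right) 0 = 0$)
$C = 38412$ ($C = 9 + \left(21853 + 16550\right) = 9 + 38403 = 38412$)
$z{\left(-78,W{\left(-11 \right)} \right)} - C = 0 - 38412 = -38412$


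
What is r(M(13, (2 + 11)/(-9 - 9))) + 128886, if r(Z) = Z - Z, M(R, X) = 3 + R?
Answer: 128886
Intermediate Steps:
r(Z) = 0
r(M(13, (2 + 11)/(-9 - 9))) + 128886 = 0 + 128886 = 128886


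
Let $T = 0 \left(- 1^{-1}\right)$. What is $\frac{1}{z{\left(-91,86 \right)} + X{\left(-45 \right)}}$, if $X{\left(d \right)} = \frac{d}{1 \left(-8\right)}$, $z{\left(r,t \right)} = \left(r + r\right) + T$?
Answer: $- \frac{8}{1411} \approx -0.0056697$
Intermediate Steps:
$T = 0$ ($T = 0 \left(\left(-1\right) 1\right) = 0 \left(-1\right) = 0$)
$z{\left(r,t \right)} = 2 r$ ($z{\left(r,t \right)} = \left(r + r\right) + 0 = 2 r + 0 = 2 r$)
$X{\left(d \right)} = - \frac{d}{8}$ ($X{\left(d \right)} = \frac{d}{-8} = d \left(- \frac{1}{8}\right) = - \frac{d}{8}$)
$\frac{1}{z{\left(-91,86 \right)} + X{\left(-45 \right)}} = \frac{1}{2 \left(-91\right) - - \frac{45}{8}} = \frac{1}{-182 + \frac{45}{8}} = \frac{1}{- \frac{1411}{8}} = - \frac{8}{1411}$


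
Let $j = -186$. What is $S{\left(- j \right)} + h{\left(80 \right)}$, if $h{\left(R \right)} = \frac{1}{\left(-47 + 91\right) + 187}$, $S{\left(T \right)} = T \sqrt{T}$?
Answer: $\frac{1}{231} + 186 \sqrt{186} \approx 2536.7$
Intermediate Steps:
$S{\left(T \right)} = T^{\frac{3}{2}}$
$h{\left(R \right)} = \frac{1}{231}$ ($h{\left(R \right)} = \frac{1}{44 + 187} = \frac{1}{231}$)
$S{\left(- j \right)} + h{\left(80 \right)} = \left(\left(-1\right) \left(-186\right)\right)^{\frac{3}{2}} + \frac{1}{231} = 186^{\frac{3}{2}} + \frac{1}{231} = 186 \sqrt{186} + \frac{1}{231} = \frac{1}{231} + 186 \sqrt{186}$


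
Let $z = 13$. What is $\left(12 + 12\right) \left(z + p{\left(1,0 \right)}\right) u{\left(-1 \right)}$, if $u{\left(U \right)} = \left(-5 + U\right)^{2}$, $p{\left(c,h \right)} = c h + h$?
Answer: $11232$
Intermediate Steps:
$p{\left(c,h \right)} = h + c h$
$\left(12 + 12\right) \left(z + p{\left(1,0 \right)}\right) u{\left(-1 \right)} = \left(12 + 12\right) \left(13 + 0 \left(1 + 1\right)\right) \left(-5 - 1\right)^{2} = 24 \left(13 + 0 \cdot 2\right) \left(-6\right)^{2} = 24 \left(13 + 0\right) 36 = 24 \cdot 13 \cdot 36 = 312 \cdot 36 = 11232$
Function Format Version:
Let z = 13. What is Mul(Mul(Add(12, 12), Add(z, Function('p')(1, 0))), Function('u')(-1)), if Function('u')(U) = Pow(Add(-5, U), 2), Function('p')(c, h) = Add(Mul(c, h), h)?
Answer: 11232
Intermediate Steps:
Function('p')(c, h) = Add(h, Mul(c, h))
Mul(Mul(Add(12, 12), Add(z, Function('p')(1, 0))), Function('u')(-1)) = Mul(Mul(Add(12, 12), Add(13, Mul(0, Add(1, 1)))), Pow(Add(-5, -1), 2)) = Mul(Mul(24, Add(13, Mul(0, 2))), Pow(-6, 2)) = Mul(Mul(24, Add(13, 0)), 36) = Mul(Mul(24, 13), 36) = Mul(312, 36) = 11232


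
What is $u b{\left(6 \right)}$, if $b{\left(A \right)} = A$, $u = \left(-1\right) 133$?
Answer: $-798$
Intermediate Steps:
$u = -133$
$u b{\left(6 \right)} = \left(-133\right) 6 = -798$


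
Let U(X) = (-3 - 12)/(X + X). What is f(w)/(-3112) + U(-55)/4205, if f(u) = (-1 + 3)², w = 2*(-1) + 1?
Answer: -22544/17993195 ≈ -0.0012529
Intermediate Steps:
U(X) = -15/(2*X) (U(X) = -15*1/(2*X) = -15/(2*X))
w = -1 (w = -2 + 1 = -1)
f(u) = 4 (f(u) = 2² = 4)
f(w)/(-3112) + U(-55)/4205 = 4/(-3112) - 15/2/(-55)/4205 = 4*(-1/3112) - 15/2*(-1/55)*(1/4205) = -1/778 + (3/22)*(1/4205) = -1/778 + 3/92510 = -22544/17993195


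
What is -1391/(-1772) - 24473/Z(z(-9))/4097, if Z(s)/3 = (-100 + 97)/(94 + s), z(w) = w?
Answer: 219847859/3843468 ≈ 57.200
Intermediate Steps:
Z(s) = -9/(94 + s) (Z(s) = 3*((-100 + 97)/(94 + s)) = 3*(-3/(94 + s)) = -9/(94 + s))
-1391/(-1772) - 24473/Z(z(-9))/4097 = -1391/(-1772) - 24473/((-9/(94 - 9)))/4097 = -1391*(-1/1772) - 24473/((-9/85))*(1/4097) = 1391/1772 - 24473/((-9*1/85))*(1/4097) = 1391/1772 - 24473/(-9/85)*(1/4097) = 1391/1772 - 24473*(-85/9)*(1/4097) = 1391/1772 + (2080205/9)*(1/4097) = 1391/1772 + 122365/2169 = 219847859/3843468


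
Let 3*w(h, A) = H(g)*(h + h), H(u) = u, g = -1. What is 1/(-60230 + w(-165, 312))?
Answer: -1/60120 ≈ -1.6633e-5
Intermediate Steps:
w(h, A) = -2*h/3 (w(h, A) = (-(h + h))/3 = (-2*h)/3 = -2*h/3)
1/(-60230 + w(-165, 312)) = 1/(-60230 - 2/3*(-165)) = 1/(-60230 + 110) = 1/(-60120) = -1/60120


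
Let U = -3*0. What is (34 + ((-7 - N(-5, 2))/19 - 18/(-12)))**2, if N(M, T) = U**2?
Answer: 1782225/1444 ≈ 1234.2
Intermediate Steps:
U = 0
N(M, T) = 0 (N(M, T) = 0**2 = 0)
(34 + ((-7 - N(-5, 2))/19 - 18/(-12)))**2 = (34 + ((-7 - 1*0)/19 - 18/(-12)))**2 = (34 + ((-7 + 0)*(1/19) - 18*(-1/12)))**2 = (34 + (-7*1/19 + 3/2))**2 = (34 + (-7/19 + 3/2))**2 = (34 + 43/38)**2 = (1335/38)**2 = 1782225/1444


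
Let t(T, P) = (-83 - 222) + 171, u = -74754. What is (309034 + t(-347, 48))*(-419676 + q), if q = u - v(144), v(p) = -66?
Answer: -152709039600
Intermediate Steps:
q = -74688 (q = -74754 - 1*(-66) = -74754 + 66 = -74688)
t(T, P) = -134 (t(T, P) = -305 + 171 = -134)
(309034 + t(-347, 48))*(-419676 + q) = (309034 - 134)*(-419676 - 74688) = 308900*(-494364) = -152709039600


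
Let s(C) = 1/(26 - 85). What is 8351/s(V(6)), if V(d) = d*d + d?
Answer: -492709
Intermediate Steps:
V(d) = d + d² (V(d) = d² + d = d + d²)
s(C) = -1/59 (s(C) = 1/(-59) = -1/59)
8351/s(V(6)) = 8351/(-1/59) = 8351*(-59) = -492709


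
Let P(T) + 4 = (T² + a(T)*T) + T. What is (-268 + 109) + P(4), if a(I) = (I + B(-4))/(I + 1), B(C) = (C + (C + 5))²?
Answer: -663/5 ≈ -132.60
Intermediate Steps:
B(C) = (5 + 2*C)² (B(C) = (C + (5 + C))² = (5 + 2*C)²)
a(I) = (9 + I)/(1 + I) (a(I) = (I + (5 + 2*(-4))²)/(I + 1) = (I + (5 - 8)²)/(1 + I) = (I + (-3)²)/(1 + I) = (I + 9)/(1 + I) = (9 + I)/(1 + I))
P(T) = -4 + T + T² + T*(9 + T)/(1 + T) (P(T) = -4 + ((T² + ((9 + T)/(1 + T))*T) + T) = -4 + ((T² + T*(9 + T)/(1 + T)) + T) = -4 + (T + T² + T*(9 + T)/(1 + T)) = -4 + T + T² + T*(9 + T)/(1 + T))
(-268 + 109) + P(4) = (-268 + 109) + (-4 + 4³ + 3*4² + 6*4)/(1 + 4) = -159 + (-4 + 64 + 3*16 + 24)/5 = -159 + (-4 + 64 + 48 + 24)/5 = -159 + (⅕)*132 = -159 + 132/5 = -663/5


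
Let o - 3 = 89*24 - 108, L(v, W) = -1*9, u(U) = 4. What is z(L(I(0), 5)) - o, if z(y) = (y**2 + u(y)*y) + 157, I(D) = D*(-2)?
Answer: -1829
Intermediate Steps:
I(D) = -2*D
L(v, W) = -9
o = 2031 (o = 3 + (89*24 - 108) = 3 + (2136 - 108) = 3 + 2028 = 2031)
z(y) = 157 + y**2 + 4*y (z(y) = (y**2 + 4*y) + 157 = 157 + y**2 + 4*y)
z(L(I(0), 5)) - o = (157 + (-9)**2 + 4*(-9)) - 1*2031 = (157 + 81 - 36) - 2031 = 202 - 2031 = -1829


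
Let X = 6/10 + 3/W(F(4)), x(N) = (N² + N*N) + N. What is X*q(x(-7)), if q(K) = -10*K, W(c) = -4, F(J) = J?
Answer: 273/2 ≈ 136.50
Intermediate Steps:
x(N) = N + 2*N² (x(N) = (N² + N²) + N = 2*N² + N = N + 2*N²)
X = -3/20 (X = 6/10 + 3/(-4) = 6*(⅒) + 3*(-¼) = ⅗ - ¾ = -3/20 ≈ -0.15000)
X*q(x(-7)) = -(-3)*(-7*(1 + 2*(-7)))/2 = -(-3)*(-7*(1 - 14))/2 = -(-3)*(-7*(-13))/2 = -(-3)*91/2 = -3/20*(-910) = 273/2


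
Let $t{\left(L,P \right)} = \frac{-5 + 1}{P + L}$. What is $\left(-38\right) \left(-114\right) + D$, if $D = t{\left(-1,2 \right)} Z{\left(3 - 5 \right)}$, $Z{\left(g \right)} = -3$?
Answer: $4344$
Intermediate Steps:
$t{\left(L,P \right)} = - \frac{4}{L + P}$
$D = 12$ ($D = - \frac{4}{-1 + 2} \left(-3\right) = - \frac{4}{1} \left(-3\right) = \left(-4\right) 1 \left(-3\right) = \left(-4\right) \left(-3\right) = 12$)
$\left(-38\right) \left(-114\right) + D = \left(-38\right) \left(-114\right) + 12 = 4332 + 12 = 4344$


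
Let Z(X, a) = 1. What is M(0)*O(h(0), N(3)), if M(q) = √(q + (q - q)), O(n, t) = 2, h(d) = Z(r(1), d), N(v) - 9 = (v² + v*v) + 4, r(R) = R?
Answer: 0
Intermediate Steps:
N(v) = 13 + 2*v² (N(v) = 9 + ((v² + v*v) + 4) = 9 + ((v² + v²) + 4) = 9 + (2*v² + 4) = 9 + (4 + 2*v²) = 13 + 2*v²)
h(d) = 1
M(q) = √q (M(q) = √(q + 0) = √q)
M(0)*O(h(0), N(3)) = √0*2 = 0*2 = 0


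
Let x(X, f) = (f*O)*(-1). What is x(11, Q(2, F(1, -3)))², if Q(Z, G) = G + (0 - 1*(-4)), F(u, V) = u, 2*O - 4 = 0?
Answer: 100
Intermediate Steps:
O = 2 (O = 2 + (½)*0 = 2 + 0 = 2)
Q(Z, G) = 4 + G (Q(Z, G) = G + (0 + 4) = G + 4 = 4 + G)
x(X, f) = -2*f (x(X, f) = (f*2)*(-1) = (2*f)*(-1) = -2*f)
x(11, Q(2, F(1, -3)))² = (-2*(4 + 1))² = (-2*5)² = (-10)² = 100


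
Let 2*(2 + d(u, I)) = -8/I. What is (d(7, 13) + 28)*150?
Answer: 50100/13 ≈ 3853.8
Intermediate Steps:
d(u, I) = -2 - 4/I (d(u, I) = -2 + (-8/I)/2 = -2 - 4/I)
(d(7, 13) + 28)*150 = ((-2 - 4/13) + 28)*150 = (-30/13 + 28)*150 = (334/13)*150 = 50100/13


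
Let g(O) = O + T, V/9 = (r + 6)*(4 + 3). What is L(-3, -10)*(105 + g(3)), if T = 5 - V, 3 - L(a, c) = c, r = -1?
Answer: -2626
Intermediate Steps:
L(a, c) = 3 - c
V = 315 (V = 9*((-1 + 6)*(4 + 3)) = 9*(5*7) = 9*35 = 315)
T = -310 (T = 5 - 1*315 = 5 - 315 = -310)
g(O) = -310 + O (g(O) = O - 310 = -310 + O)
L(-3, -10)*(105 + g(3)) = (3 - 1*(-10))*(105 + (-310 + 3)) = (3 + 10)*(105 - 307) = 13*(-202) = -2626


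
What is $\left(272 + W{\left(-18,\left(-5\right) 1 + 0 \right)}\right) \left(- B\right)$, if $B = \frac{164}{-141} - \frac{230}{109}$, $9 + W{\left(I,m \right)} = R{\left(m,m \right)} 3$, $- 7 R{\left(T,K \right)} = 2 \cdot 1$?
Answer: $\frac{92311510}{107583} \approx 858.05$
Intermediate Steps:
$R{\left(T,K \right)} = - \frac{2}{7}$ ($R{\left(T,K \right)} = - \frac{2 \cdot 1}{7} = \left(- \frac{1}{7}\right) 2 = - \frac{2}{7}$)
$W{\left(I,m \right)} = - \frac{69}{7}$ ($W{\left(I,m \right)} = -9 - \frac{6}{7} = - \frac{69}{7}$)
$B = - \frac{50306}{15369}$ ($B = 164 \left(- \frac{1}{141}\right) - \frac{230}{109} = - \frac{164}{141} - \frac{230}{109} = - \frac{50306}{15369} \approx -3.2732$)
$\left(272 + W{\left(-18,\left(-5\right) 1 + 0 \right)}\right) \left(- B\right) = \left(272 - \frac{69}{7}\right) \left(\left(-1\right) \left(- \frac{50306}{15369}\right)\right) = \frac{1835}{7} \cdot \frac{50306}{15369} = \frac{92311510}{107583}$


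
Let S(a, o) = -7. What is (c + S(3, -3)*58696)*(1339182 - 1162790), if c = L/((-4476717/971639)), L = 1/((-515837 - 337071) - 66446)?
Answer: -149141273016146433820772/2057843840409 ≈ -7.2475e+10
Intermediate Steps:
L = -1/919354 (L = 1/(-852908 - 66446) = 1/(-919354) = -1/919354 ≈ -1.0877e-6)
c = 971639/4115687680818 (c = -1/(919354*((-4476717/971639))) = -1/(919354*((-4476717*1/971639))) = -1/(919354*(-4476717/971639)) = -1/919354*(-971639/4476717) = 971639/4115687680818 ≈ 2.3608e-7)
(c + S(3, -3)*58696)*(1339182 - 1162790) = (971639/4115687680818 - 7*58696)*(1339182 - 1162790) = (971639/4115687680818 - 410872)*176392 = -1691020828792081657/4115687680818*176392 = -149141273016146433820772/2057843840409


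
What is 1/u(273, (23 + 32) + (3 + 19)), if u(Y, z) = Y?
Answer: 1/273 ≈ 0.0036630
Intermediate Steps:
1/u(273, (23 + 32) + (3 + 19)) = 1/273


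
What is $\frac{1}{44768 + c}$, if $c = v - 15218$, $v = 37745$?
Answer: $\frac{1}{67295} \approx 1.486 \cdot 10^{-5}$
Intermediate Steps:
$c = 22527$ ($c = 37745 - 15218 = 22527$)
$\frac{1}{44768 + c} = \frac{1}{44768 + 22527} = \frac{1}{67295}$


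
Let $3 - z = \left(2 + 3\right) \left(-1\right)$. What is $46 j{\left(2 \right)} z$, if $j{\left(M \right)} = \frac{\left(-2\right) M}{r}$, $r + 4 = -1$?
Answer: $\frac{1472}{5} \approx 294.4$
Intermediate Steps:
$r = -5$ ($r = -4 - 1 = -5$)
$j{\left(M \right)} = \frac{2 M}{5}$ ($j{\left(M \right)} = \frac{\left(-2\right) M}{-5} = - 2 M \left(- \frac{1}{5}\right) = \frac{2 M}{5}$)
$z = 8$ ($z = 3 - \left(2 + 3\right) \left(-1\right) = 3 - 5 \left(-1\right) = 3 - -5 = 3 + 5 = 8$)
$46 j{\left(2 \right)} z = 46 \cdot \frac{2}{5} \cdot 2 \cdot 8 = 46 \cdot \frac{4}{5} \cdot 8 = \frac{184}{5} \cdot 8 = \frac{1472}{5}$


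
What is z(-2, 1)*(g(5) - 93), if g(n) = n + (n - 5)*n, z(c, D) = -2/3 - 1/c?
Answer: 44/3 ≈ 14.667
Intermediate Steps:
z(c, D) = -2/3 - 1/c (z(c, D) = -2*1/3 - 1/c = -2/3 - 1/c)
g(n) = n + n*(-5 + n) (g(n) = n + (-5 + n)*n = n + n*(-5 + n))
z(-2, 1)*(g(5) - 93) = (-2/3 - 1/(-2))*(5*(-4 + 5) - 93) = (-2/3 - 1*(-1/2))*(5*1 - 93) = (-2/3 + 1/2)*(5 - 93) = -1/6*(-88) = 44/3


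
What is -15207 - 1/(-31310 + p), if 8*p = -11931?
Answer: -3990484069/262411 ≈ -15207.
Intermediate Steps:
p = -11931/8 (p = (⅛)*(-11931) = -11931/8 ≈ -1491.4)
-15207 - 1/(-31310 + p) = -15207 - 1/(-31310 - 11931/8) = -15207 - 1/(-262411/8) = -15207 - 1*(-8/262411) = -15207 + 8/262411 = -3990484069/262411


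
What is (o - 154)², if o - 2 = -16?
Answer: 28224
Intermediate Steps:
o = -14 (o = 2 - 16 = -14)
(o - 154)² = (-14 - 154)² = (-168)² = 28224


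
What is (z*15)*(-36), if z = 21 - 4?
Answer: -9180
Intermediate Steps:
z = 17
(z*15)*(-36) = (17*15)*(-36) = 255*(-36) = -9180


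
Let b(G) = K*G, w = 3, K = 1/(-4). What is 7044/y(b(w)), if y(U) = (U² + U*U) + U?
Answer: 18784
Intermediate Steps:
K = -¼ ≈ -0.25000
b(G) = -G/4
y(U) = U + 2*U² (y(U) = (U² + U²) + U = 2*U² + U = U + 2*U²)
7044/y(b(w)) = 7044/(((-¼*3)*(1 + 2*(-¼*3)))) = 7044/((-3*(1 + 2*(-¾))/4)) = 7044/((-3*(1 - 3/2)/4)) = 7044/((-¾*(-½))) = 7044/(3/8) = 7044*(8/3) = 18784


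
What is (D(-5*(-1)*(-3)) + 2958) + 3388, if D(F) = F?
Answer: 6331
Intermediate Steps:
(D(-5*(-1)*(-3)) + 2958) + 3388 = (-5*(-1)*(-3) + 2958) + 3388 = (5*(-3) + 2958) + 3388 = (-15 + 2958) + 3388 = 2943 + 3388 = 6331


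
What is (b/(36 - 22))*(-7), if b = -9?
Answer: 9/2 ≈ 4.5000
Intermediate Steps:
(b/(36 - 22))*(-7) = (-9/(36 - 22))*(-7) = (-9/14)*(-7) = ((1/14)*(-9))*(-7) = -9/14*(-7) = 9/2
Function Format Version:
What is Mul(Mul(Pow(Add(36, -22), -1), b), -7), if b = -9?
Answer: Rational(9, 2) ≈ 4.5000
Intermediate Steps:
Mul(Mul(Pow(Add(36, -22), -1), b), -7) = Mul(Mul(Pow(Add(36, -22), -1), -9), -7) = Mul(Mul(Pow(14, -1), -9), -7) = Mul(Mul(Rational(1, 14), -9), -7) = Mul(Rational(-9, 14), -7) = Rational(9, 2)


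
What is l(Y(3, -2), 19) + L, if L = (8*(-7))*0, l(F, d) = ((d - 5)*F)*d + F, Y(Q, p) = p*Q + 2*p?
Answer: -2670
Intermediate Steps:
Y(Q, p) = 2*p + Q*p (Y(Q, p) = Q*p + 2*p = 2*p + Q*p)
l(F, d) = F + F*d*(-5 + d) (l(F, d) = ((-5 + d)*F)*d + F = (F*(-5 + d))*d + F = F*d*(-5 + d) + F = F + F*d*(-5 + d))
L = 0 (L = -56*0 = 0)
l(Y(3, -2), 19) + L = (-2*(2 + 3))*(1 + 19**2 - 5*19) + 0 = (-2*5)*(1 + 361 - 95) + 0 = -10*267 + 0 = -2670 + 0 = -2670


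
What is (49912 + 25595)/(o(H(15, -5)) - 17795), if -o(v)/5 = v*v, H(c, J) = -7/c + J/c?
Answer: -377535/88991 ≈ -4.2424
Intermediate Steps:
o(v) = -5*v**2 (o(v) = -5*v*v = -5*v**2)
(49912 + 25595)/(o(H(15, -5)) - 17795) = (49912 + 25595)/(-5*(-7 - 5)**2/225 - 17795) = 75507/(-5*((1/15)*(-12))**2 - 17795) = 75507/(-5*(-4/5)**2 - 17795) = 75507/(-5*16/25 - 17795) = 75507/(-16/5 - 17795) = 75507/(-88991/5) = 75507*(-5/88991) = -377535/88991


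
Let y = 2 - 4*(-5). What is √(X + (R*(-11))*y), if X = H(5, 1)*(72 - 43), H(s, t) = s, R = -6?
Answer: √1597 ≈ 39.962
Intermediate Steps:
y = 22 (y = 2 + 20 = 22)
X = 145 (X = 5*(72 - 43) = 5*29 = 145)
√(X + (R*(-11))*y) = √(145 - 6*(-11)*22) = √(145 + 66*22) = √(145 + 1452) = √1597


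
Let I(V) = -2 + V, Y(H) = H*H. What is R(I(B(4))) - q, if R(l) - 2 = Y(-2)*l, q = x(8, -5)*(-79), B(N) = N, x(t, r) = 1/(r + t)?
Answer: 109/3 ≈ 36.333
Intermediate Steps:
Y(H) = H²
q = -79/3 (q = -79/(-5 + 8) = -79/3 ≈ -26.333)
R(l) = 2 + 4*l (R(l) = 2 + (-2)²*l = 2 + 4*l)
R(I(B(4))) - q = (2 + 4*(-2 + 4)) - 1*(-79/3) = (2 + 4*2) + 79/3 = (2 + 8) + 79/3 = 10 + 79/3 = 109/3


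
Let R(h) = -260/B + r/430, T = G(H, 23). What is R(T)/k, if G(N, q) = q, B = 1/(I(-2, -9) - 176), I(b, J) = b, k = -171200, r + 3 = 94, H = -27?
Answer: -19900491/73616000 ≈ -0.27033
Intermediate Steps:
r = 91 (r = -3 + 94 = 91)
B = -1/178 (B = 1/(-2 - 176) = 1/(-178) = -1/178 ≈ -0.0056180)
T = 23
R(h) = 19900491/430 (R(h) = -260/(-1/178) + 91/430 = -260*(-178) + 91*(1/430) = 46280 + 91/430 = 19900491/430)
R(T)/k = (19900491/430)/(-171200) = (19900491/430)*(-1/171200) = -19900491/73616000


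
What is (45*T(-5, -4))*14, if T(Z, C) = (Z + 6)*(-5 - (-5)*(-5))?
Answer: -18900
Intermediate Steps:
T(Z, C) = -180 - 30*Z (T(Z, C) = (6 + Z)*(-5 - 1*25) = (6 + Z)*(-5 - 25) = (6 + Z)*(-30) = -180 - 30*Z)
(45*T(-5, -4))*14 = (45*(-180 - 30*(-5)))*14 = (45*(-180 + 150))*14 = (45*(-30))*14 = -1350*14 = -18900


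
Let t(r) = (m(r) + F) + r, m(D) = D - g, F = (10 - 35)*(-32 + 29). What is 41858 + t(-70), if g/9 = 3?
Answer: 41766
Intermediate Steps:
g = 27 (g = 9*3 = 27)
F = 75 (F = -25*(-3) = 75)
m(D) = -27 + D (m(D) = D - 1*27 = D - 27 = -27 + D)
t(r) = 48 + 2*r (t(r) = ((-27 + r) + 75) + r = (48 + r) + r = 48 + 2*r)
41858 + t(-70) = 41858 + (48 + 2*(-70)) = 41858 + (48 - 140) = 41858 - 92 = 41766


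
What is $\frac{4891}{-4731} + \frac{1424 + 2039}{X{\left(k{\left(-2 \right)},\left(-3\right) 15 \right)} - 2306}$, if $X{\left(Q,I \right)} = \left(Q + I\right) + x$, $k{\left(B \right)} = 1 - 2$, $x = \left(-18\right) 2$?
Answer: $- \frac{3118129}{1255292} \approx -2.484$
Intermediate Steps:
$x = -36$
$k{\left(B \right)} = -1$
$X{\left(Q,I \right)} = -36 + I + Q$ ($X{\left(Q,I \right)} = \left(Q + I\right) - 36 = \left(I + Q\right) - 36 = -36 + I + Q$)
$\frac{4891}{-4731} + \frac{1424 + 2039}{X{\left(k{\left(-2 \right)},\left(-3\right) 15 \right)} - 2306} = \frac{4891}{-4731} + \frac{1424 + 2039}{\left(-36 - 45 - 1\right) - 2306} = 4891 \left(- \frac{1}{4731}\right) + \frac{3463}{\left(-36 - 45 - 1\right) - 2306} = - \frac{4891}{4731} + \frac{3463}{-82 - 2306} = - \frac{4891}{4731} + \frac{3463}{-2388} = - \frac{4891}{4731} + 3463 \left(- \frac{1}{2388}\right) = - \frac{4891}{4731} - \frac{3463}{2388} = - \frac{3118129}{1255292}$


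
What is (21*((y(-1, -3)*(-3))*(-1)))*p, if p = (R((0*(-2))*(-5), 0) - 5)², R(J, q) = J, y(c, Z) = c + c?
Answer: -3150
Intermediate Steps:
y(c, Z) = 2*c
p = 25 (p = ((0*(-2))*(-5) - 5)² = (0*(-5) - 5)² = (0 - 5)² = (-5)² = 25)
(21*((y(-1, -3)*(-3))*(-1)))*p = (21*(((2*(-1))*(-3))*(-1)))*25 = (21*(-2*(-3)*(-1)))*25 = (21*(6*(-1)))*25 = (21*(-6))*25 = -126*25 = -3150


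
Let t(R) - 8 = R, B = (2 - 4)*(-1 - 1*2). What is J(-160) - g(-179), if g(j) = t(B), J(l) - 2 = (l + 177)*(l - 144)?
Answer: -5180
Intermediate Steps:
J(l) = 2 + (-144 + l)*(177 + l) (J(l) = 2 + (l + 177)*(l - 144) = 2 + (177 + l)*(-144 + l) = 2 + (-144 + l)*(177 + l))
B = 6 (B = -2*(-1 - 2) = -2*(-3) = 6)
t(R) = 8 + R
g(j) = 14 (g(j) = 8 + 6 = 14)
J(-160) - g(-179) = (-25486 + (-160)² + 33*(-160)) - 1*14 = (-25486 + 25600 - 5280) - 14 = -5166 - 14 = -5180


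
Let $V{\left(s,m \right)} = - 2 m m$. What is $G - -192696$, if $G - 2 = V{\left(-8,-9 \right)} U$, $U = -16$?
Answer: $195290$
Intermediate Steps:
$V{\left(s,m \right)} = - 2 m^{2}$
$G = 2594$ ($G = 2 + - 2 \left(-9\right)^{2} \left(-16\right) = 2 + \left(-2\right) 81 \left(-16\right) = 2 - -2592 = 2 + 2592 = 2594$)
$G - -192696 = 2594 - -192696 = 2594 + 192696 = 195290$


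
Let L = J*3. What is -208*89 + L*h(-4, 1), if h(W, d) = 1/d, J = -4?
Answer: -18524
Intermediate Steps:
L = -12 (L = -4*3 = -12)
-208*89 + L*h(-4, 1) = -208*89 - 12/1 = -18512 - 12*1 = -18512 - 12 = -18524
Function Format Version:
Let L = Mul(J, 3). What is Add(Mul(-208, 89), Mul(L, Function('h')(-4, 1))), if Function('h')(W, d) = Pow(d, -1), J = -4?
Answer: -18524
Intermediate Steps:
L = -12 (L = Mul(-4, 3) = -12)
Add(Mul(-208, 89), Mul(L, Function('h')(-4, 1))) = Add(Mul(-208, 89), Mul(-12, Pow(1, -1))) = Add(-18512, Mul(-12, 1)) = Add(-18512, -12) = -18524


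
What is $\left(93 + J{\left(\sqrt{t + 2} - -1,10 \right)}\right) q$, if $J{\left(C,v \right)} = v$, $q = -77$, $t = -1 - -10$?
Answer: $-7931$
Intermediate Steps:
$t = 9$ ($t = -1 + 10 = 9$)
$\left(93 + J{\left(\sqrt{t + 2} - -1,10 \right)}\right) q = \left(93 + 10\right) \left(-77\right) = 103 \left(-77\right) = -7931$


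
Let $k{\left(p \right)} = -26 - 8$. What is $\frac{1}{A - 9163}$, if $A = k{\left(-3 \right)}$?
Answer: $- \frac{1}{9197} \approx -0.00010873$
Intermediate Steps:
$k{\left(p \right)} = -34$
$A = -34$
$\frac{1}{A - 9163} = \frac{1}{-34 - 9163} = \frac{1}{-9197} = - \frac{1}{9197}$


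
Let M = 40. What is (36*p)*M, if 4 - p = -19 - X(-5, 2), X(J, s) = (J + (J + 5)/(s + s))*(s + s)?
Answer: 4320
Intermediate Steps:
X(J, s) = 2*s*(J + (5 + J)/(2*s)) (X(J, s) = (J + (5 + J)/((2*s)))*(2*s) = (J + (5 + J)*(1/(2*s)))*(2*s) = (J + (5 + J)/(2*s))*(2*s) = 2*s*(J + (5 + J)/(2*s)))
p = 3 (p = 4 - (-19 - (5 - 5 + 2*(-5)*2)) = 4 - (-19 - (5 - 5 - 20)) = 4 - (-19 - 1*(-20)) = 4 - (-19 + 20) = 4 - 1*1 = 4 - 1 = 3)
(36*p)*M = (36*3)*40 = 108*40 = 4320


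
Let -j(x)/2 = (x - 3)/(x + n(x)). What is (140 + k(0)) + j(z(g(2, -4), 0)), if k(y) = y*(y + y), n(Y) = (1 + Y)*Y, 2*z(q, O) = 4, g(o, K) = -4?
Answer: 561/4 ≈ 140.25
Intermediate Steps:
z(q, O) = 2 (z(q, O) = (1/2)*4 = 2)
n(Y) = Y*(1 + Y)
k(y) = 2*y**2 (k(y) = y*(2*y) = 2*y**2)
j(x) = -2*(-3 + x)/(x + x*(1 + x)) (j(x) = -2*(x - 3)/(x + x*(1 + x)) = -2*(-3 + x)/(x + x*(1 + x)))
(140 + k(0)) + j(z(g(2, -4), 0)) = (140 + 2*0**2) + 2*(3 - 1*2)/(2*(2 + 2)) = (140 + 2*0) + 2*(1/2)*(3 - 2)/4 = (140 + 0) + 2*(1/2)*(1/4)*1 = 140 + 1/4 = 561/4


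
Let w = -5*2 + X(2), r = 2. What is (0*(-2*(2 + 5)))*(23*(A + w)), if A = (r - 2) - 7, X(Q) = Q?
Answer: 0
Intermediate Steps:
A = -7 (A = (2 - 2) - 7 = 0 - 7 = -7)
w = -8 (w = -5*2 + 2 = -10 + 2 = -8)
(0*(-2*(2 + 5)))*(23*(A + w)) = (0*(-2*(2 + 5)))*(23*(-7 - 8)) = (0*(-2*7))*(23*(-15)) = (0*(-14))*(-345) = 0*(-345) = 0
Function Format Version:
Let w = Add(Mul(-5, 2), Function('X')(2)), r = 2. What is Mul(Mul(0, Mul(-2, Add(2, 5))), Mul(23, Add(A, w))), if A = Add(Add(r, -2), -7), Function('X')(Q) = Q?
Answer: 0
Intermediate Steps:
A = -7 (A = Add(Add(2, -2), -7) = Add(0, -7) = -7)
w = -8 (w = Add(Mul(-5, 2), 2) = Add(-10, 2) = -8)
Mul(Mul(0, Mul(-2, Add(2, 5))), Mul(23, Add(A, w))) = Mul(Mul(0, Mul(-2, Add(2, 5))), Mul(23, Add(-7, -8))) = Mul(Mul(0, Mul(-2, 7)), Mul(23, -15)) = Mul(Mul(0, -14), -345) = Mul(0, -345) = 0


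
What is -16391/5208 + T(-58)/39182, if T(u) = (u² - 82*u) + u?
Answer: -300122633/102029928 ≈ -2.9415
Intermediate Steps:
T(u) = u² - 81*u
-16391/5208 + T(-58)/39182 = -16391/5208 - 58*(-81 - 58)/39182 = -16391*1/5208 - 58*(-139)*(1/39182) = -16391/5208 + 8062*(1/39182) = -16391/5208 + 4031/19591 = -300122633/102029928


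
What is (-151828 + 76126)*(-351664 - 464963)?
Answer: 61820297154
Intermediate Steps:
(-151828 + 76126)*(-351664 - 464963) = -75702*(-816627) = 61820297154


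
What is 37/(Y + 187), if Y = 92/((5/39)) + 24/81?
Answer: 4995/122161 ≈ 0.040889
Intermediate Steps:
Y = 96916/135 (Y = 92/((5*(1/39))) + 24*(1/81) = 92/(5/39) + 8/27 = 92*(39/5) + 8/27 = 3588/5 + 8/27 = 96916/135 ≈ 717.90)
37/(Y + 187) = 37/(96916/135 + 187) = 37/(122161/135) = 37*(135/122161) = 4995/122161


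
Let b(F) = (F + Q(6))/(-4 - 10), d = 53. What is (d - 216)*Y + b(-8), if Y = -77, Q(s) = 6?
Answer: 87858/7 ≈ 12551.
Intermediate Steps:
b(F) = -3/7 - F/14 (b(F) = (F + 6)/(-4 - 10) = (6 + F)/(-14) = (6 + F)*(-1/14) = -3/7 - F/14)
(d - 216)*Y + b(-8) = (53 - 216)*(-77) + (-3/7 - 1/14*(-8)) = -163*(-77) + (-3/7 + 4/7) = 12551 + 1/7 = 87858/7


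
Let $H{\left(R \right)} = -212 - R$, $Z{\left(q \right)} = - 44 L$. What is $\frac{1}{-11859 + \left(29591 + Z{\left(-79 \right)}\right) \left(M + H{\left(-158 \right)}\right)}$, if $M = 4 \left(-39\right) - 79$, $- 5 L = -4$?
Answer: $- \frac{5}{42767426} \approx -1.1691 \cdot 10^{-7}$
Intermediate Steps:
$L = \frac{4}{5}$ ($L = \left(- \frac{1}{5}\right) \left(-4\right) = \frac{4}{5} \approx 0.8$)
$Z{\left(q \right)} = - \frac{176}{5}$ ($Z{\left(q \right)} = \left(-44\right) \frac{4}{5} = - \frac{176}{5}$)
$M = -235$ ($M = -156 - 79 = -235$)
$\frac{1}{-11859 + \left(29591 + Z{\left(-79 \right)}\right) \left(M + H{\left(-158 \right)}\right)} = \frac{1}{-11859 + \left(29591 - \frac{176}{5}\right) \left(-235 - 54\right)} = \frac{1}{-11859 + \frac{147779 \left(-235 + \left(-212 + 158\right)\right)}{5}} = \frac{1}{-11859 + \frac{147779 \left(-235 - 54\right)}{5}} = \frac{1}{-11859 + \frac{147779}{5} \left(-289\right)} = \frac{1}{-11859 - \frac{42708131}{5}} = \frac{1}{- \frac{42767426}{5}} = - \frac{5}{42767426}$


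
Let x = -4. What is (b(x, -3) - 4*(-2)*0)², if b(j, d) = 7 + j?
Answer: 9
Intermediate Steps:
(b(x, -3) - 4*(-2)*0)² = ((7 - 4) - 4*(-2)*0)² = (3 + 8*0)² = (3 + 0)² = 3² = 9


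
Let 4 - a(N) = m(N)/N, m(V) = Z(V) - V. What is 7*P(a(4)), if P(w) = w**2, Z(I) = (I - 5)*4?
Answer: 252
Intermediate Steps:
Z(I) = -20 + 4*I (Z(I) = (-5 + I)*4 = -20 + 4*I)
m(V) = -20 + 3*V (m(V) = (-20 + 4*V) - V = -20 + 3*V)
a(N) = 4 - (-20 + 3*N)/N
7*P(a(4)) = 7*((20 + 4)/4)**2 = 7*((1/4)*24)**2 = 7*6**2 = 7*36 = 252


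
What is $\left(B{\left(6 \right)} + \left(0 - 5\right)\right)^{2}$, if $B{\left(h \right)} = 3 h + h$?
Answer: $361$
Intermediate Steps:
$B{\left(h \right)} = 4 h$
$\left(B{\left(6 \right)} + \left(0 - 5\right)\right)^{2} = \left(4 \cdot 6 + \left(0 - 5\right)\right)^{2} = \left(24 + \left(0 - 5\right)\right)^{2} = \left(24 - 5\right)^{2} = 19^{2} = 361$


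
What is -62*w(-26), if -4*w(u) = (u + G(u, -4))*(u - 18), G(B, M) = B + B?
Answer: 53196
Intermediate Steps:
G(B, M) = 2*B
w(u) = -3*u*(-18 + u)/4 (w(u) = -(u + 2*u)*(u - 18)/4 = -3*u*(-18 + u)/4)
-62*w(-26) = -93*(-26)*(18 - 1*(-26))/2 = -93*(-26)*(18 + 26)/2 = -93*(-26)*44/2 = -62*(-858) = 53196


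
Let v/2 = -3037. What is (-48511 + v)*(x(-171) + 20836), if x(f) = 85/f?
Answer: -21608812615/19 ≈ -1.1373e+9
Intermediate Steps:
v = -6074 (v = 2*(-3037) = -6074)
(-48511 + v)*(x(-171) + 20836) = (-48511 - 6074)*(85/(-171) + 20836) = -54585*(85*(-1/171) + 20836) = -54585*(-85/171 + 20836) = -54585*3562871/171 = -21608812615/19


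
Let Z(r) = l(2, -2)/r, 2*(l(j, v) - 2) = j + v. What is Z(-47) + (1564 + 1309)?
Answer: 135029/47 ≈ 2873.0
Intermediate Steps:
l(j, v) = 2 + j/2 + v/2 (l(j, v) = 2 + (j + v)/2 = 2 + (j/2 + v/2) = 2 + j/2 + v/2)
Z(r) = 2/r (Z(r) = (2 + (½)*2 + (½)*(-2))/r = (2 + 1 - 1)/r = 2/r)
Z(-47) + (1564 + 1309) = 2/(-47) + (1564 + 1309) = 2*(-1/47) + 2873 = -2/47 + 2873 = 135029/47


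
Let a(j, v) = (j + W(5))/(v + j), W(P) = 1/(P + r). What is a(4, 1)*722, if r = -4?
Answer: 722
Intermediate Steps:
W(P) = 1/(-4 + P) (W(P) = 1/(P - 4) = 1/(-4 + P))
a(j, v) = (1 + j)/(j + v) (a(j, v) = (j + 1/(-4 + 5))/(v + j) = (j + 1/1)/(j + v) = (j + 1)/(j + v) = (1 + j)/(j + v))
a(4, 1)*722 = ((1 + 4)/(4 + 1))*722 = (5/5)*722 = ((1/5)*5)*722 = 1*722 = 722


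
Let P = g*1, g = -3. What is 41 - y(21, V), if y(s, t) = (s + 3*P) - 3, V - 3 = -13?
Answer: 32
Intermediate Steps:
V = -10 (V = 3 - 13 = -10)
P = -3 (P = -3*1 = -3)
y(s, t) = -12 + s (y(s, t) = (s + 3*(-3)) - 3 = (s - 9) - 3 = (-9 + s) - 3 = -12 + s)
41 - y(21, V) = 41 - (-12 + 21) = 41 - 1*9 = 41 - 9 = 32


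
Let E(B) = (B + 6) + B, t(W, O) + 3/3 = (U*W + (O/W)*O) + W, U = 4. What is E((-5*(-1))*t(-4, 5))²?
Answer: 284089/4 ≈ 71022.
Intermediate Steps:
t(W, O) = -1 + 5*W + O²/W (t(W, O) = -1 + ((4*W + (O/W)*O) + W) = -1 + ((4*W + O²/W) + W) = -1 + (5*W + O²/W) = -1 + 5*W + O²/W)
E(B) = 6 + 2*B (E(B) = (6 + B) + B = 6 + 2*B)
E((-5*(-1))*t(-4, 5))² = (6 + 2*((-5*(-1))*(-1 + 5*(-4) + 5²/(-4))))² = (6 + 2*(5*(-1 - 20 + 25*(-¼))))² = (6 + 2*(5*(-1 - 20 - 25/4)))² = (6 + 2*(5*(-109/4)))² = (6 + 2*(-545/4))² = (6 - 545/2)² = (-533/2)² = 284089/4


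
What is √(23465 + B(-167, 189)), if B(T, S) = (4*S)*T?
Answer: I*√102787 ≈ 320.6*I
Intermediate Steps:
B(T, S) = 4*S*T
√(23465 + B(-167, 189)) = √(23465 + 4*189*(-167)) = √(23465 - 126252) = √(-102787) = I*√102787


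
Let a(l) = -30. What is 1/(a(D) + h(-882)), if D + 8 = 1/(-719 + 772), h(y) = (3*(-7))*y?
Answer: 1/18492 ≈ 5.4077e-5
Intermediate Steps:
h(y) = -21*y
D = -423/53 (D = -8 + 1/(-719 + 772) = -8 + 1/53 = -423/53 ≈ -7.9811)
1/(a(D) + h(-882)) = 1/(-30 - 21*(-882)) = 1/(-30 + 18522) = 1/18492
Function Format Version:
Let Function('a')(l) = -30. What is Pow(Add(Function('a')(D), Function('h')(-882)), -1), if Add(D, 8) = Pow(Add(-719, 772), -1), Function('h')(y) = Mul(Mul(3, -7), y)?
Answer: Rational(1, 18492) ≈ 5.4077e-5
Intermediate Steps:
Function('h')(y) = Mul(-21, y)
D = Rational(-423, 53) (D = Add(-8, Pow(Add(-719, 772), -1)) = Add(-8, Pow(53, -1)) = Add(-8, Rational(1, 53)) = Rational(-423, 53) ≈ -7.9811)
Pow(Add(Function('a')(D), Function('h')(-882)), -1) = Pow(Add(-30, Mul(-21, -882)), -1) = Pow(Add(-30, 18522), -1) = Pow(18492, -1) = Rational(1, 18492)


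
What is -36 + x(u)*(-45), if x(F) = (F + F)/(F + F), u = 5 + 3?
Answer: -81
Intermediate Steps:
u = 8
x(F) = 1 (x(F) = (2*F)/((2*F)) = (2*F)*(1/(2*F)) = 1)
-36 + x(u)*(-45) = -36 + 1*(-45) = -36 - 45 = -81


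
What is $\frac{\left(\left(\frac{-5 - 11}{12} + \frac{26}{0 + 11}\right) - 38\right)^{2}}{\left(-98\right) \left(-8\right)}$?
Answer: $\frac{93025}{53361} \approx 1.7433$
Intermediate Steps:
$\frac{\left(\left(\frac{-5 - 11}{12} + \frac{26}{0 + 11}\right) - 38\right)^{2}}{\left(-98\right) \left(-8\right)} = \frac{\left(\left(\left(-5 - 11\right) \frac{1}{12} + \frac{26}{11}\right) - 38\right)^{2}}{784} = \left(\left(\left(-16\right) \frac{1}{12} + 26 \cdot \frac{1}{11}\right) - 38\right)^{2} \cdot \frac{1}{784} = \left(\left(- \frac{4}{3} + \frac{26}{11}\right) - 38\right)^{2} \cdot \frac{1}{784} = \left(\frac{34}{33} - 38\right)^{2} \cdot \frac{1}{784} = \left(- \frac{1220}{33}\right)^{2} \cdot \frac{1}{784} = \frac{1488400}{1089} \cdot \frac{1}{784} = \frac{93025}{53361}$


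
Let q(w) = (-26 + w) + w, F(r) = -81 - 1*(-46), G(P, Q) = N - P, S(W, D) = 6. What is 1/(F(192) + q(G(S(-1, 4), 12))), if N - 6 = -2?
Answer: -1/65 ≈ -0.015385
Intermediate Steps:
N = 4 (N = 6 - 2 = 4)
G(P, Q) = 4 - P
F(r) = -35 (F(r) = -81 + 46 = -35)
q(w) = -26 + 2*w
1/(F(192) + q(G(S(-1, 4), 12))) = 1/(-35 + (-26 + 2*(4 - 1*6))) = 1/(-35 + (-26 + 2*(4 - 6))) = 1/(-35 + (-26 + 2*(-2))) = 1/(-35 + (-26 - 4)) = 1/(-35 - 30) = 1/(-65) = -1/65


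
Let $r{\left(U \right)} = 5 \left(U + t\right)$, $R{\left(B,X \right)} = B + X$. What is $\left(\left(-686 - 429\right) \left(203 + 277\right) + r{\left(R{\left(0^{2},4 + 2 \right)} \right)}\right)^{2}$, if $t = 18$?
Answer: $286310606400$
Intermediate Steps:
$r{\left(U \right)} = 90 + 5 U$ ($r{\left(U \right)} = 5 \left(U + 18\right) = 5 \left(18 + U\right) = 90 + 5 U$)
$\left(\left(-686 - 429\right) \left(203 + 277\right) + r{\left(R{\left(0^{2},4 + 2 \right)} \right)}\right)^{2} = \left(\left(-686 - 429\right) \left(203 + 277\right) + \left(90 + 5 \left(0^{2} + \left(4 + 2\right)\right)\right)\right)^{2} = \left(\left(-1115\right) 480 + \left(90 + 5 \left(0 + 6\right)\right)\right)^{2} = \left(-535200 + \left(90 + 5 \cdot 6\right)\right)^{2} = \left(-535200 + \left(90 + 30\right)\right)^{2} = \left(-535200 + 120\right)^{2} = \left(-535080\right)^{2} = 286310606400$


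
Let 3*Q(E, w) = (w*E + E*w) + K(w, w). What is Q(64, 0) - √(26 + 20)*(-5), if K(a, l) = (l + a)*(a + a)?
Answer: 5*√46 ≈ 33.912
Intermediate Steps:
K(a, l) = 2*a*(a + l) (K(a, l) = (a + l)*(2*a) = 2*a*(a + l))
Q(E, w) = 4*w²/3 + 2*E*w/3 (Q(E, w) = ((w*E + E*w) + 2*w*(w + w))/3 = ((E*w + E*w) + 2*w*(2*w))/3 = (2*E*w + 4*w²)/3 = (4*w² + 2*E*w)/3 = 4*w²/3 + 2*E*w/3)
Q(64, 0) - √(26 + 20)*(-5) = (⅔)*0*(64 + 2*0) - √(26 + 20)*(-5) = (⅔)*0*(64 + 0) - √46*(-5) = (⅔)*0*64 - (-5)*√46 = 0 + 5*√46 = 5*√46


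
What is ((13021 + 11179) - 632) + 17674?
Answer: 41242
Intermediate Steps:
((13021 + 11179) - 632) + 17674 = (24200 - 632) + 17674 = 23568 + 17674 = 41242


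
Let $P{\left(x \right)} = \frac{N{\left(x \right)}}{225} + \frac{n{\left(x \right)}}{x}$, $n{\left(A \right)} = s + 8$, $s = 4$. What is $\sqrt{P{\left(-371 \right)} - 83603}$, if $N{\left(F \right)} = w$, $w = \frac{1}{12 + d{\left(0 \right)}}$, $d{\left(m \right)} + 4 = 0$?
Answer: $\frac{i \sqrt{41425937634718}}{22260} \approx 289.14 i$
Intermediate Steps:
$d{\left(m \right)} = -4$ ($d{\left(m \right)} = -4 + 0 = -4$)
$w = \frac{1}{8}$ ($w = \frac{1}{12 - 4} = \frac{1}{8} \approx 0.125$)
$n{\left(A \right)} = 12$ ($n{\left(A \right)} = 4 + 8 = 12$)
$N{\left(F \right)} = \frac{1}{8}$
$P{\left(x \right)} = \frac{1}{1800} + \frac{12}{x}$ ($P{\left(x \right)} = \frac{1}{8 \cdot 225} + \frac{12}{x} = \frac{1}{8} \cdot \frac{1}{225} + \frac{12}{x} = \frac{1}{1800} + \frac{12}{x}$)
$\sqrt{P{\left(-371 \right)} - 83603} = \sqrt{\frac{21600 - 371}{1800 \left(-371\right)} - 83603} = \sqrt{\frac{1}{1800} \left(- \frac{1}{371}\right) 21229 - 83603} = \sqrt{- \frac{21229}{667800} - 83603} = \sqrt{- \frac{55830104629}{667800}} = \frac{i \sqrt{41425937634718}}{22260}$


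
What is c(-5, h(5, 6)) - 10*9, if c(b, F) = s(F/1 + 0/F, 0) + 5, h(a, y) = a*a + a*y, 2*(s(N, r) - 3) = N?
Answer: -109/2 ≈ -54.500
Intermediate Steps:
s(N, r) = 3 + N/2
h(a, y) = a**2 + a*y
c(b, F) = 8 + F/2 (c(b, F) = (3 + (F/1 + 0/F)/2) + 5 = (3 + (F*1 + 0)/2) + 5 = (3 + (F + 0)/2) + 5 = (3 + F/2) + 5 = 8 + F/2)
c(-5, h(5, 6)) - 10*9 = (8 + (5*(5 + 6))/2) - 10*9 = (8 + (5*11)/2) - 90 = (8 + (1/2)*55) - 90 = (8 + 55/2) - 90 = 71/2 - 90 = -109/2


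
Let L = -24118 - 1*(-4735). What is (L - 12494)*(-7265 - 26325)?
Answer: 1070748430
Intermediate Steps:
L = -19383 (L = -24118 + 4735 = -19383)
(L - 12494)*(-7265 - 26325) = (-19383 - 12494)*(-7265 - 26325) = -31877*(-33590) = 1070748430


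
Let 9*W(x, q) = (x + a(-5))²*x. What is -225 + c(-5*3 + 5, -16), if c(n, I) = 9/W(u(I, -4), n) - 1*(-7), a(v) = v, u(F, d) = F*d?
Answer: -48566831/222784 ≈ -218.00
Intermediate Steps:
W(x, q) = x*(-5 + x)²/9 (W(x, q) = ((x - 5)²*x)/9 = ((-5 + x)²*x)/9 = (x*(-5 + x)²)/9 = x*(-5 + x)²/9)
c(n, I) = 7 - 81/(4*I*(-5 - 4*I)²) (c(n, I) = 9/(((I*(-4))*(-5 + I*(-4))²/9)) - 1*(-7) = 9/(((-4*I)*(-5 - 4*I)²/9)) + 7 = 9/((-4*I*(-5 - 4*I)²/9)) + 7 = 9*(-9/(4*I*(-5 - 4*I)²)) + 7 = -81/(4*I*(-5 - 4*I)²) + 7 = 7 - 81/(4*I*(-5 - 4*I)²))
-225 + c(-5*3 + 5, -16) = -225 + (7 - 81/4/(-16*(-5 - 4*(-16))²)) = -225 + (7 - 81/4*(-1/16)/(-5 + 64)²) = -225 + (7 - 81/4*(-1/16)/59²) = -225 + (7 - 81/4*(-1/16)*1/3481) = -225 + (7 + 81/222784) = -225 + 1559569/222784 = -48566831/222784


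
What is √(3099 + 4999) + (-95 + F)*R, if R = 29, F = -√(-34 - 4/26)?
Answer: -2755 + √8098 - 58*I*√1443/13 ≈ -2665.0 - 169.48*I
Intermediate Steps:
F = -2*I*√1443/13 (F = -√(-34 - 4*1/26) = -√(-34 - 2/13) = -√(-444/13) = -2*I*√1443/13 ≈ -5.8441*I)
√(3099 + 4999) + (-95 + F)*R = √(3099 + 4999) + (-95 - 2*I*√1443/13)*29 = √8098 + (-2755 - 58*I*√1443/13) = -2755 + √8098 - 58*I*√1443/13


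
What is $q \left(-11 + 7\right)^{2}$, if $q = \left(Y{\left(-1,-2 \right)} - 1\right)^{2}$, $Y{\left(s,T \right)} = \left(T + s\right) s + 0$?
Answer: $64$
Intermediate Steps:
$Y{\left(s,T \right)} = s \left(T + s\right)$ ($Y{\left(s,T \right)} = s \left(T + s\right) + 0 = s \left(T + s\right)$)
$q = 4$ ($q = \left(- (-2 - 1) - 1\right)^{2} = \left(\left(-1\right) \left(-3\right) - 1\right)^{2} = \left(3 - 1\right)^{2} = 2^{2} = 4$)
$q \left(-11 + 7\right)^{2} = 4 \left(-11 + 7\right)^{2} = 4 \left(-4\right)^{2} = 4 \cdot 16 = 64$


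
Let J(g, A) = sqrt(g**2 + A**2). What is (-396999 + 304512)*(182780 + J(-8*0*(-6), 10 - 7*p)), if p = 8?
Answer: -16909028262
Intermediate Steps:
J(g, A) = sqrt(A**2 + g**2)
(-396999 + 304512)*(182780 + J(-8*0*(-6), 10 - 7*p)) = (-396999 + 304512)*(182780 + sqrt((10 - 7*8)**2 + (-8*0*(-6))**2)) = -92487*(182780 + sqrt((10 - 56)**2 + (0*(-6))**2)) = -92487*(182780 + sqrt((-46)**2 + 0**2)) = -92487*(182780 + sqrt(2116 + 0)) = -92487*(182780 + sqrt(2116)) = -92487*(182780 + 46) = -92487*182826 = -16909028262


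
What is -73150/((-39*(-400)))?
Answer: -1463/312 ≈ -4.6891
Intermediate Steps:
-73150/((-39*(-400))) = -73150/15600 = -73150*1/15600 = -1463/312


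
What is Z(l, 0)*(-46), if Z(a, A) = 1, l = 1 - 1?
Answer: -46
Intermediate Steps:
l = 0
Z(l, 0)*(-46) = 1*(-46) = -46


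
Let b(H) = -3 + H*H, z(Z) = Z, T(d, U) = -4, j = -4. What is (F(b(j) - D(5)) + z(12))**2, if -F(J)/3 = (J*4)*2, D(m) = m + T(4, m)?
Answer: 76176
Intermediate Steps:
b(H) = -3 + H**2
D(m) = -4 + m (D(m) = m - 4 = -4 + m)
F(J) = -24*J (F(J) = -3*J*4*2 = -3*4*J*2 = -24*J)
(F(b(j) - D(5)) + z(12))**2 = (-24*((-3 + (-4)**2) - (-4 + 5)) + 12)**2 = (-24*((-3 + 16) - 1*1) + 12)**2 = (-24*(13 - 1) + 12)**2 = (-24*12 + 12)**2 = (-288 + 12)**2 = (-276)**2 = 76176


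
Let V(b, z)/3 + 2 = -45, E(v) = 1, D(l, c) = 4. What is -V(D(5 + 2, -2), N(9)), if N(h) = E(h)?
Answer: 141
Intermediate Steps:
N(h) = 1
V(b, z) = -141 (V(b, z) = -6 + 3*(-45) = -6 - 135 = -141)
-V(D(5 + 2, -2), N(9)) = -1*(-141) = 141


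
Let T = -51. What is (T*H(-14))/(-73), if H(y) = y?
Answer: -714/73 ≈ -9.7808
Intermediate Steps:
(T*H(-14))/(-73) = -51*(-14)/(-73) = 714*(-1/73) = -714/73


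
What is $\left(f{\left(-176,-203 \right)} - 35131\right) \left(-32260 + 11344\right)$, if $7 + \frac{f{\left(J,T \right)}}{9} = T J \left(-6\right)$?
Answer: $41089607496$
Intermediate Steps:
$f{\left(J,T \right)} = -63 - 54 J T$ ($f{\left(J,T \right)} = -63 + 9 T J \left(-6\right) = -63 + 9 J T \left(-6\right) = -63 + 9 \left(- 6 J T\right) = -63 - 54 J T$)
$\left(f{\left(-176,-203 \right)} - 35131\right) \left(-32260 + 11344\right) = \left(\left(-63 - \left(-9504\right) \left(-203\right)\right) - 35131\right) \left(-32260 + 11344\right) = \left(\left(-63 - 1929312\right) - 35131\right) \left(-20916\right) = \left(-1929375 - 35131\right) \left(-20916\right) = \left(-1964506\right) \left(-20916\right) = 41089607496$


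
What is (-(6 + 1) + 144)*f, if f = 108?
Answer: 14796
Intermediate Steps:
(-(6 + 1) + 144)*f = (-(6 + 1) + 144)*108 = (-1*7 + 144)*108 = (-7 + 144)*108 = 137*108 = 14796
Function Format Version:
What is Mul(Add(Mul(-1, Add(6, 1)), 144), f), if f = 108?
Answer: 14796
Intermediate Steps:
Mul(Add(Mul(-1, Add(6, 1)), 144), f) = Mul(Add(Mul(-1, Add(6, 1)), 144), 108) = Mul(Add(Mul(-1, 7), 144), 108) = Mul(Add(-7, 144), 108) = Mul(137, 108) = 14796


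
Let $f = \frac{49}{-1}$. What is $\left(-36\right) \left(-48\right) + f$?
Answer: $1679$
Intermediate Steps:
$f = -49$ ($f = 49 \left(-1\right) = -49$)
$\left(-36\right) \left(-48\right) + f = \left(-36\right) \left(-48\right) - 49 = 1728 - 49 = 1679$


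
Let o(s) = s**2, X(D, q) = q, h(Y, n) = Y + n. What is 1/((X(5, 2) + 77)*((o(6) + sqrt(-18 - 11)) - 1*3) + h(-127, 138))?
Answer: 2618/7034913 - 79*I*sqrt(29)/7034913 ≈ 0.00037214 - 6.0474e-5*I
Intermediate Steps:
1/((X(5, 2) + 77)*((o(6) + sqrt(-18 - 11)) - 1*3) + h(-127, 138)) = 1/((2 + 77)*((6**2 + sqrt(-18 - 11)) - 1*3) + (-127 + 138)) = 1/(79*((36 + sqrt(-29)) - 3) + 11) = 1/(79*((36 + I*sqrt(29)) - 3) + 11) = 1/(79*(33 + I*sqrt(29)) + 11) = 1/((2607 + 79*I*sqrt(29)) + 11) = 1/(2618 + 79*I*sqrt(29))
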